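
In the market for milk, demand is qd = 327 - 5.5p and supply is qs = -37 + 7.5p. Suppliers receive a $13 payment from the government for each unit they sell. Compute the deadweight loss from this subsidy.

Pre-subsidy: 327 - 5.5p = -37 + 7.5p gives p* = 28, q* = 173.
With the subsidy, sellers receive ps = pb + 13 for each unit, where pb is the price buyers pay.
Supply in terms of pb becomes qs = -37 + 7.5(pb + 13) = 60.5 + 7.5pb. Setting this equal to demand: 327 - 5.5pb = 60.5 + 7.5pb, so pb = 20.5.
Sellers receive ps = 20.5 + 13 = 33.5; q' = 327 − 5.5·20.5 = 214.25.
The subsidy expands output by 214.25 − 173 = 41.25 past the efficient level; on those units the gap between marginal cost and willingness to pay runs from 0 up to 13.
DWL = ½ × 13 × 41.25 = 268.125.

Deadweight loss = $268.125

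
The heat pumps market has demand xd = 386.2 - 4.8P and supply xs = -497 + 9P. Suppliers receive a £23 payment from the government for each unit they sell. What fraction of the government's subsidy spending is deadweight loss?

DWL / government spending = 36/151

Pre-subsidy: 386.2 - 4.8P = -497 + 9P gives P* = 64, x* = 79.
With the subsidy, sellers receive Ps = Pb + 23 for each unit, where Pb is the price buyers pay.
Supply in terms of Pb becomes xs = -497 + 9(Pb + 23) = -290 + 9Pb. Setting this equal to demand: 386.2 - 4.8Pb = -290 + 9Pb, so Pb = 49.
Sellers receive Ps = 49 + 23 = 72; x' = 386.2 − 4.8·49 = 151.
ΔCS = ½(79 + 151)(64 − 49) = 1725; ΔPS = ½(79 + 151)(72 − 64) = 920.
Government spending = 23 × 151 = 3473.
DWL = ½ × 23 × (151 − 79) = 828; fraction = 828 / 3473 = 36/151.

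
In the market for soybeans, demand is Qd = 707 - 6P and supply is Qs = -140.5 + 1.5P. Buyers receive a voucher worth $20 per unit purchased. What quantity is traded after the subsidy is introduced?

Pre-subsidy: 707 - 6P = -140.5 + 1.5P gives P* = 113, Q* = 29.
With the rebate, buyers effectively pay Pb = Ps − 20, where Ps is the price sellers receive.
Demand in terms of Ps becomes Qd = 707 − 6(Ps − 20) = 827 - 6Ps. Setting this equal to supply: 827 - 6Ps = -140.5 + 1.5Ps, so Ps = 129.
Buyers pay Pb = 129 − 20 = 109; Q' = -140.5 + 1.5·129 = 53.

Q' = 53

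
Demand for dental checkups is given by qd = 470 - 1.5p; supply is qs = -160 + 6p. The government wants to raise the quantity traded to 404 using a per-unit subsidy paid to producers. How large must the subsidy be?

Required subsidy s = 50 per unit

At q = 404, invert demand for the buyer price: pb = (470 − 404)/1.5 = 44; invert supply for the seller price: ps = (404 − (-160))/6 = 94.
The subsidy must fill the gap: s = ps − pb = 94 − 44 = 50.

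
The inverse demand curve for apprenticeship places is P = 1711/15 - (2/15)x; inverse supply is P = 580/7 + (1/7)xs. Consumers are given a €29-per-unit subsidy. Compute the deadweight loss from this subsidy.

Pre-subsidy: 1711/15 - (2/15)x = 580/7 + (1/7)x gives x* = 113 and P* = 99.
With the rebate, buyers effectively pay Pb = Ps − 29, where Ps is the price sellers receive.
On the curves, Pb = 1711/15 - (2/15)x and Ps = 580/7 + (1/7)x; the wedge Ps − Pb = 29 gives 580/7 + (1/7)x − (1711/15 - (2/15)x) = 29, so x' = 218.
Then Pb = 1711/15 − (2/15)·218 = 85 and Ps = 580/7 + (1/7)·218 = 114.
The subsidy expands output by 218 − 113 = 105 past the efficient level; on those units the gap between marginal cost and willingness to pay runs from 0 up to 29.
DWL = ½ × 29 × 105 = 1522.5.

Deadweight loss = €1522.5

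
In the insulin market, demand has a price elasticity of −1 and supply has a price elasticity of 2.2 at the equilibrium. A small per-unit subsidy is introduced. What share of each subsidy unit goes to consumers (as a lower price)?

Consumer share = 0.6875

For a small subsidy around the equilibrium, the benefit split depends on the relative slopes, which at a point are proportional to the elasticities.
Buyer share = εs/(εs + |εd|) = 2.2/(2.2 + 1) = 0.6875; seller share = |εd|/(εs + |εd|) = 0.3125.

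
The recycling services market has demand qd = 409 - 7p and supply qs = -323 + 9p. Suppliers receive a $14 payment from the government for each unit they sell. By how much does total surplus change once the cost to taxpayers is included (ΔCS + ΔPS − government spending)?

Net change in total surplus = -$385.875

Pre-subsidy: 409 - 7p = -323 + 9p gives p* = 45.75, q* = 88.75.
With the subsidy, sellers receive ps = pb + 14 for each unit, where pb is the price buyers pay.
Supply in terms of pb becomes qs = -323 + 9(pb + 14) = -197 + 9pb. Setting this equal to demand: 409 - 7pb = -197 + 9pb, so pb = 37.875.
Sellers receive ps = 37.875 + 14 = 51.875; q' = 409 − 7·37.875 = 143.875.
ΔCS = ½(88.75 + 143.875)(45.75 − 37.875) = 915.9609375; ΔPS = ½(88.75 + 143.875)(51.875 − 45.75) = 712.4140625.
Government spending = 14 × 143.875 = 2014.25.
Net change = 915.9609375 + 712.4140625 − 2014.25 = -385.875. The loss equals the DWL triangle ½·14·55.125.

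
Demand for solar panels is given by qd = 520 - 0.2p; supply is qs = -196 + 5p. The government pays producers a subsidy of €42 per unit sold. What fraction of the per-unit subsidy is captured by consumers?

Consumer share = 25/26

Pre-subsidy: 520 - 0.2p = -196 + 5p gives p* = 1790/13, q* = 6402/13.
With the subsidy, sellers receive ps = pb + 42 for each unit, where pb is the price buyers pay.
Supply in terms of pb becomes qs = -196 + 5(pb + 42) = 14 + 5pb. Setting this equal to demand: 520 - 0.2pb = 14 + 5pb, so pb = 1265/13.
Sellers receive ps = 1265/13 + 42 = 1811/13; q' = 520 − 0.2·(1265/13) = 6507/13.
Buyers' price falls by p* − pb = 1790/13 − 1265/13 = 525/13; sellers' price rises by ps − p* = 1811/13 − 1790/13 = 21/13.
So consumers capture (525/13)/42 = 25/26 of each unit of subsidy.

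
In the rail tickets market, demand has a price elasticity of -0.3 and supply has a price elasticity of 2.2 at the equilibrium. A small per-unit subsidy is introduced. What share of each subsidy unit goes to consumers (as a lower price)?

For a small subsidy around the equilibrium, the benefit split depends on the relative slopes, which at a point are proportional to the elasticities.
Buyer share = εs/(εs + |εd|) = 2.2/(2.2 + 0.3) = 0.88; seller share = |εd|/(εs + |εd|) = 0.12.

Consumer share = 0.88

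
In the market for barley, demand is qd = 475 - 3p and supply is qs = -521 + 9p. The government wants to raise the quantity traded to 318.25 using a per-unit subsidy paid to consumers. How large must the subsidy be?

At q = 318.25, invert demand for the buyer price: pb = (475 − 318.25)/3 = 52.25; invert supply for the seller price: ps = (318.25 − (-521))/9 = 93.25.
The subsidy must fill the gap: s = ps − pb = 93.25 − 52.25 = 41.

Required subsidy s = 41 per unit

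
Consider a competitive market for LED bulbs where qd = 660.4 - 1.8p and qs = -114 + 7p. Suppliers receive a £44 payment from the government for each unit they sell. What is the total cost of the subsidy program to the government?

Government cost = £24860

Pre-subsidy: 660.4 - 1.8p = -114 + 7p gives p* = 88, q* = 502.
With the subsidy, sellers receive ps = pb + 44 for each unit, where pb is the price buyers pay.
Supply in terms of pb becomes qs = -114 + 7(pb + 44) = 194 + 7pb. Setting this equal to demand: 660.4 - 1.8pb = 194 + 7pb, so pb = 53.
Sellers receive ps = 53 + 44 = 97; q' = 660.4 − 1.8·53 = 565.
Government outlay = subsidy × quantity = 44 × 565 = 24860.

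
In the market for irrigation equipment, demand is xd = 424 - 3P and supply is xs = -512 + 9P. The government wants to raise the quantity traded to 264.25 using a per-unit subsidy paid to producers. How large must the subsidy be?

Required subsidy s = 33 per unit

At x = 264.25, invert demand for the buyer price: Pb = (424 − 264.25)/3 = 53.25; invert supply for the seller price: Ps = (264.25 − (-512))/9 = 86.25.
The subsidy must fill the gap: s = Ps − Pb = 86.25 − 53.25 = 33.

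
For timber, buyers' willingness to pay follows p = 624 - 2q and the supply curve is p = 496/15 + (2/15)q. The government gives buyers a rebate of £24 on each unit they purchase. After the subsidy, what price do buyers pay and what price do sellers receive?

Pre-subsidy: 624 - 2q = 496/15 + (2/15)q gives q* = 277 and p* = 70.
With the rebate, buyers effectively pay pb = ps − 24, where ps is the price sellers receive.
On the curves, pb = 624 - 2q and ps = 496/15 + (2/15)q; the wedge ps − pb = 24 gives 496/15 + (2/15)q − (624 - 2q) = 24, so q' = 288.25.
Then pb = 624 − 2·288.25 = 47.5 and ps = 496/15 + (2/15)·288.25 = 71.5.

Buyers pay £47.5; sellers receive £71.5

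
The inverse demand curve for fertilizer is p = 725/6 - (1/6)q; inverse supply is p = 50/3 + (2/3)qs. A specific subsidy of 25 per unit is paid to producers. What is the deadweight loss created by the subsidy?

Pre-subsidy: 725/6 - (1/6)q = 50/3 + (2/3)q gives q* = 125 and p* = 100.
With the subsidy, sellers receive ps = pb + 25 for each unit, where pb is the price buyers pay.
On the curves, pb = 725/6 - (1/6)q and ps = 50/3 + (2/3)q; the wedge ps − pb = 25 gives 50/3 + (2/3)q − (725/6 - (1/6)q) = 25, so q' = 155.
Then pb = 725/6 − (1/6)·155 = 95 and ps = 50/3 + (2/3)·155 = 120.
The subsidy expands output by 155 − 125 = 30 past the efficient level; on those units the gap between marginal cost and willingness to pay runs from 0 up to 25.
DWL = ½ × 25 × 30 = 375.

Deadweight loss = 375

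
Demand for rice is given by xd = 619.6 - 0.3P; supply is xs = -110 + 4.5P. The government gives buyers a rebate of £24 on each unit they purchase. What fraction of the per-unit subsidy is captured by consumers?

Pre-subsidy: 619.6 - 0.3P = -110 + 4.5P gives P* = 152, x* = 574.
With the rebate, buyers effectively pay Pb = Ps − 24, where Ps is the price sellers receive.
Demand in terms of Ps becomes xd = 619.6 − 0.3(Ps − 24) = 626.8 - 0.3Ps. Setting this equal to supply: 626.8 - 0.3Ps = -110 + 4.5Ps, so Ps = 153.5.
Buyers pay Pb = 153.5 − 24 = 129.5; x' = -110 + 4.5·153.5 = 580.75.
Buyers' price falls by P* − Pb = 152 − 129.5 = 22.5; sellers' price rises by Ps − P* = 153.5 − 152 = 1.5.
So consumers capture 22.5/24 = 0.9375 of each unit of subsidy.

Consumer share = 0.9375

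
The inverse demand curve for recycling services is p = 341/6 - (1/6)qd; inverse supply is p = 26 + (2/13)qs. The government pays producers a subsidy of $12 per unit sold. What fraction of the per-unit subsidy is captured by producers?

Pre-subsidy: 341/6 - (1/6)q = 26 + (2/13)q gives q* = 96.2 and p* = 40.8.
With the subsidy, sellers receive ps = pb + 12 for each unit, where pb is the price buyers pay.
On the curves, pb = 341/6 - (1/6)q and ps = 26 + (2/13)q; the wedge ps − pb = 12 gives 26 + (2/13)q − (341/6 - (1/6)q) = 12, so q' = 133.64.
Then pb = 341/6 − (1/6)·133.64 = 34.56 and ps = 26 + (2/13)·133.64 = 46.56.
Buyers' price falls by p* − pb = 40.8 − 34.56 = 6.24; sellers' price rises by ps − p* = 46.56 − 40.8 = 5.76.
So producers capture 5.76/12 = 0.48 of each unit of subsidy.

Producer share = 0.48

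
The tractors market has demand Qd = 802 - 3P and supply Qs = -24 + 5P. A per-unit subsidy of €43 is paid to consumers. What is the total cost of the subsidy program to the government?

Pre-subsidy: 802 - 3P = -24 + 5P gives P* = 103.25, Q* = 492.25.
With the rebate, buyers effectively pay Pb = Ps − 43, where Ps is the price sellers receive.
Demand in terms of Ps becomes Qd = 802 − 3(Ps − 43) = 931 - 3Ps. Setting this equal to supply: 931 - 3Ps = -24 + 5Ps, so Ps = 119.375.
Buyers pay Pb = 119.375 − 43 = 76.375; Q' = -24 + 5·119.375 = 572.875.
Government outlay = subsidy × quantity = 43 × 572.875 = 24633.625.

Government cost = €24633.625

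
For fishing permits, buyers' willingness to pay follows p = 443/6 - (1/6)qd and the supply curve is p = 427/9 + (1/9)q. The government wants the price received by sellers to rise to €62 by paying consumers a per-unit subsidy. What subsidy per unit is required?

Required subsidy s = €10 per unit

At a seller price of 62, quantity supplied is -427 + 9·62 = 131.
Buyers absorb 131 only when they pay pb = 443/6 − (1/6)·131 = 52.
s = ps − pb = 62 − 52 = 10.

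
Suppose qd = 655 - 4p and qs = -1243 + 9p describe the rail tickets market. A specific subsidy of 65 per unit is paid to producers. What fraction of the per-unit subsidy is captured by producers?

Producer share = 4/13

Pre-subsidy: 655 - 4p = -1243 + 9p gives p* = 146, q* = 71.
With the subsidy, sellers receive ps = pb + 65 for each unit, where pb is the price buyers pay.
Supply in terms of pb becomes qs = -1243 + 9(pb + 65) = -658 + 9pb. Setting this equal to demand: 655 - 4pb = -658 + 9pb, so pb = 101.
Sellers receive ps = 101 + 65 = 166; q' = 655 − 4·101 = 251.
Buyers' price falls by p* − pb = 146 − 101 = 45; sellers' price rises by ps − p* = 166 − 146 = 20.
So producers capture 20/65 = 4/13 of each unit of subsidy.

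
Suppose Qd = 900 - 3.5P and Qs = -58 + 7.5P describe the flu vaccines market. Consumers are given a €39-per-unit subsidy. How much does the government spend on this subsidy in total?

Pre-subsidy: 900 - 3.5P = -58 + 7.5P gives P* = 958/11, Q* = 6547/11.
With the rebate, buyers effectively pay Pb = Ps − 39, where Ps is the price sellers receive.
Demand in terms of Ps becomes Qd = 900 − 3.5(Ps − 39) = 1036.5 - 3.5Ps. Setting this equal to supply: 1036.5 - 3.5Ps = -58 + 7.5Ps, so Ps = 99.5.
Buyers pay Pb = 99.5 − 39 = 60.5; Q' = -58 + 7.5·99.5 = 688.25.
Government outlay = subsidy × quantity = 39 × 688.25 = 26841.75.

Government cost = €26841.75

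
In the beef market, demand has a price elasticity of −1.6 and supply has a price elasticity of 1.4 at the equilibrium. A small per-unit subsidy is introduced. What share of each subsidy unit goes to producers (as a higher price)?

For a small subsidy around the equilibrium, the benefit split depends on the relative slopes, which at a point are proportional to the elasticities.
Buyer share = εs/(εs + |εd|) = 1.4/(1.4 + 1.6) = 7/15; seller share = |εd|/(εs + |εd|) = 8/15.
So producers capture 8/15 of the subsidy.

Producer share = 8/15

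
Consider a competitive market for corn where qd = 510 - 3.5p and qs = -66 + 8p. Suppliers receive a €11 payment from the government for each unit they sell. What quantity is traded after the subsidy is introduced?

q' = 8314/23

Pre-subsidy: 510 - 3.5p = -66 + 8p gives p* = 1152/23, q* = 7698/23.
With the subsidy, sellers receive ps = pb + 11 for each unit, where pb is the price buyers pay.
Supply in terms of pb becomes qs = -66 + 8(pb + 11) = 22 + 8pb. Setting this equal to demand: 510 - 3.5pb = 22 + 8pb, so pb = 976/23.
Sellers receive ps = 976/23 + 11 = 1229/23; q' = 510 − 3.5·(976/23) = 8314/23.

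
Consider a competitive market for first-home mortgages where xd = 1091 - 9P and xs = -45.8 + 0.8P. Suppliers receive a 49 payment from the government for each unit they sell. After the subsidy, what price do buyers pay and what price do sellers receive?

Buyers pay 112; sellers receive 161

Pre-subsidy: 1091 - 9P = -45.8 + 0.8P gives P* = 116, x* = 47.
With the subsidy, sellers receive Ps = Pb + 49 for each unit, where Pb is the price buyers pay.
Supply in terms of Pb becomes xs = -45.8 + 0.8(Pb + 49) = -6.6 + 0.8Pb. Setting this equal to demand: 1091 - 9Pb = -6.6 + 0.8Pb, so Pb = 112.
Sellers receive Ps = 112 + 49 = 161; x' = 1091 − 9·112 = 83.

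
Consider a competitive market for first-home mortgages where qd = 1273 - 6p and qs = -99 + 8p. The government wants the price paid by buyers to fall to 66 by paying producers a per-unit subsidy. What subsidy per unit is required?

Required subsidy s = 56 per unit

At a buyer price of 66, quantity demanded is 1273 − 6·66 = 877.
Sellers supply 877 only when they receive ps with -99 + 8·ps = 877, i.e. ps = 122.
s = ps − pb = 122 − 66 = 56.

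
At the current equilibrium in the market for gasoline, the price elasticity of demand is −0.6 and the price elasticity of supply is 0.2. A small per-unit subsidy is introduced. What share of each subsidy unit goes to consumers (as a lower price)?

For a small subsidy around the equilibrium, the benefit split depends on the relative slopes, which at a point are proportional to the elasticities.
Buyer share = εs/(εs + |εd|) = 0.2/(0.2 + 0.6) = 0.25; seller share = |εd|/(εs + |εd|) = 0.75.

Consumer share = 0.25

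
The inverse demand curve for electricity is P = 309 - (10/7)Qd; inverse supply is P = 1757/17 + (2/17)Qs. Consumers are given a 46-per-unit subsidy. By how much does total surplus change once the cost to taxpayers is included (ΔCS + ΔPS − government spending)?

Pre-subsidy: 309 - (10/7)Q = 1757/17 + (2/17)Q gives Q* = 133 and P* = 119.
With the rebate, buyers effectively pay Pb = Ps − 46, where Ps is the price sellers receive.
On the curves, Pb = 309 - (10/7)Q and Ps = 1757/17 + (2/17)Q; the wedge Ps − Pb = 46 gives 1757/17 + (2/17)Q − (309 - (10/7)Q) = 46, so Q' = 162.75.
Then Pb = 309 − (10/7)·162.75 = 76.5 and Ps = 1757/17 + (2/17)·162.75 = 122.5.
ΔCS = ½(133 + 162.75)(119 − 76.5) = 6284.6875; ΔPS = ½(133 + 162.75)(122.5 − 119) = 517.5625.
Government spending = 46 × 162.75 = 7486.5.
Net change = 6284.6875 + 517.5625 − 7486.5 = -684.25. The loss equals the DWL triangle ½·46·29.75.

Net change in total surplus = -684.25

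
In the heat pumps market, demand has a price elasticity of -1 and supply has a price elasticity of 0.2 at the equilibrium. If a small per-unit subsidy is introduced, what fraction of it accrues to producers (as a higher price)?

Producer share = 5/6

For a small subsidy around the equilibrium, the benefit split depends on the relative slopes, which at a point are proportional to the elasticities.
Buyer share = εs/(εs + |εd|) = 0.2/(0.2 + 1) = 1/6; seller share = |εd|/(εs + |εd|) = 5/6.
So producers capture 5/6 of the subsidy.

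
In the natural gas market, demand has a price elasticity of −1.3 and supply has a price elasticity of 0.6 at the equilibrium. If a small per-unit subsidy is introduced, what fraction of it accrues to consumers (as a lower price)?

For a small subsidy around the equilibrium, the benefit split depends on the relative slopes, which at a point are proportional to the elasticities.
Buyer share = εs/(εs + |εd|) = 0.6/(0.6 + 1.3) = 6/19; seller share = |εd|/(εs + |εd|) = 13/19.

Consumer share = 6/19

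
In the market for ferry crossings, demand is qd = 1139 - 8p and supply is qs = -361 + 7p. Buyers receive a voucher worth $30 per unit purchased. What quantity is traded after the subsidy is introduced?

q' = 451

Pre-subsidy: 1139 - 8p = -361 + 7p gives p* = 100, q* = 339.
With the rebate, buyers effectively pay pb = ps − 30, where ps is the price sellers receive.
Demand in terms of ps becomes qd = 1139 − 8(ps − 30) = 1379 - 8ps. Setting this equal to supply: 1379 - 8ps = -361 + 7ps, so ps = 116.
Buyers pay pb = 116 − 30 = 86; q' = -361 + 7·116 = 451.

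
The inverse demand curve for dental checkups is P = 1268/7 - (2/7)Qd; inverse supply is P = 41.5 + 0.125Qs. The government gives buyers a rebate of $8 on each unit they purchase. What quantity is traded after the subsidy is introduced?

Q' = 8268/23

Pre-subsidy: 1268/7 - (2/7)Q = 41.5 + 0.125Q gives Q* = 340 and P* = 84.
With the rebate, buyers effectively pay Pb = Ps − 8, where Ps is the price sellers receive.
On the curves, Pb = 1268/7 - (2/7)Q and Ps = 41.5 + 0.125Q; the wedge Ps − Pb = 8 gives 41.5 + 0.125Q − (1268/7 - (2/7)Q) = 8, so Q' = 8268/23.
Then Pb = 1268/7 − (2/7)·(8268/23) = 1804/23 and Ps = 41.5 + 0.125·(8268/23) = 1988/23.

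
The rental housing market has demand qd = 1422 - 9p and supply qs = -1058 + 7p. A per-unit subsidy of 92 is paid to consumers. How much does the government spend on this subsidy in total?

Government cost = 35811

Pre-subsidy: 1422 - 9p = -1058 + 7p gives p* = 155, q* = 27.
With the rebate, buyers effectively pay pb = ps − 92, where ps is the price sellers receive.
Demand in terms of ps becomes qd = 1422 − 9(ps − 92) = 2250 - 9ps. Setting this equal to supply: 2250 - 9ps = -1058 + 7ps, so ps = 206.75.
Buyers pay pb = 206.75 − 92 = 114.75; q' = -1058 + 7·206.75 = 389.25.
Government outlay = subsidy × quantity = 92 × 389.25 = 35811.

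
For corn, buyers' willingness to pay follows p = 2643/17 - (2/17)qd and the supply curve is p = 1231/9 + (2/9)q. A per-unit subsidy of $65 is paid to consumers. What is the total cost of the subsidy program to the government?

Pre-subsidy: 2643/17 - (2/17)q = 1231/9 + (2/9)q gives q* = 55 and p* = 149.
With the rebate, buyers effectively pay pb = ps − 65, where ps is the price sellers receive.
On the curves, pb = 2643/17 - (2/17)q and ps = 1231/9 + (2/9)q; the wedge ps − pb = 65 gives 1231/9 + (2/9)q − (2643/17 - (2/17)q) = 65, so q' = 246.25.
Then pb = 2643/17 − (2/17)·246.25 = 126.5 and ps = 1231/9 + (2/9)·246.25 = 191.5.
Government outlay = subsidy × quantity = 65 × 246.25 = 16006.25.

Government cost = $16006.25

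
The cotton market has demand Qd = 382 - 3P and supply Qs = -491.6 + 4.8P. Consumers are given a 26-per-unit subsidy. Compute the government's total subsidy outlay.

Pre-subsidy: 382 - 3P = -491.6 + 4.8P gives P* = 112, Q* = 46.
With the rebate, buyers effectively pay Pb = Ps − 26, where Ps is the price sellers receive.
Demand in terms of Ps becomes Qd = 382 − 3(Ps − 26) = 460 - 3Ps. Setting this equal to supply: 460 - 3Ps = -491.6 + 4.8Ps, so Ps = 122.
Buyers pay Pb = 122 − 26 = 96; Q' = -491.6 + 4.8·122 = 94.
Government outlay = subsidy × quantity = 26 × 94 = 2444.

Government cost = 2444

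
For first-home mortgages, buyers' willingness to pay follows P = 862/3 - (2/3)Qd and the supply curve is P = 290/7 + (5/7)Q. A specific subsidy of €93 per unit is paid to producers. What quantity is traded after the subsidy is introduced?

Q' = 7117/29

Pre-subsidy: 862/3 - (2/3)Q = 290/7 + (5/7)Q gives Q* = 5164/29 and P* = 4890/29.
With the subsidy, sellers receive Ps = Pb + 93 for each unit, where Pb is the price buyers pay.
On the curves, Pb = 862/3 - (2/3)Q and Ps = 290/7 + (5/7)Q; the wedge Ps − Pb = 93 gives 290/7 + (5/7)Q − (862/3 - (2/3)Q) = 93, so Q' = 7117/29.
Then Pb = 862/3 − (2/3)·(7117/29) = 3588/29 and Ps = 290/7 + (5/7)·(7117/29) = 6285/29.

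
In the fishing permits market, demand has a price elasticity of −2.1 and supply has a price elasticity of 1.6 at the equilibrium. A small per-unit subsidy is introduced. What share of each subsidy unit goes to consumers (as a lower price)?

Consumer share = 16/37

For a small subsidy around the equilibrium, the benefit split depends on the relative slopes, which at a point are proportional to the elasticities.
Buyer share = εs/(εs + |εd|) = 1.6/(1.6 + 2.1) = 16/37; seller share = |εd|/(εs + |εd|) = 21/37.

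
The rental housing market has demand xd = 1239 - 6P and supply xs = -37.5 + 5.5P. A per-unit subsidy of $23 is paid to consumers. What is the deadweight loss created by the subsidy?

Deadweight loss = $759

Pre-subsidy: 1239 - 6P = -37.5 + 5.5P gives P* = 111, x* = 573.
With the rebate, buyers effectively pay Pb = Ps − 23, where Ps is the price sellers receive.
Demand in terms of Ps becomes xd = 1239 − 6(Ps − 23) = 1377 - 6Ps. Setting this equal to supply: 1377 - 6Ps = -37.5 + 5.5Ps, so Ps = 123.
Buyers pay Pb = 123 − 23 = 100; x' = -37.5 + 5.5·123 = 639.
The subsidy expands output by 639 − 573 = 66 past the efficient level; on those units the gap between marginal cost and willingness to pay runs from 0 up to 23.
DWL = ½ × 23 × 66 = 759.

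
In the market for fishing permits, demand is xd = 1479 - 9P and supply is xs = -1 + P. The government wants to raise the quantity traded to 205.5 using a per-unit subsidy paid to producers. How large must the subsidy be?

At x = 205.5, invert demand for the buyer price: Pb = (1479 − 205.5)/9 = 141.5; invert supply for the seller price: Ps = (205.5 − (-1))/1 = 206.5.
The subsidy must fill the gap: s = Ps − Pb = 206.5 − 141.5 = 65.

Required subsidy s = 65 per unit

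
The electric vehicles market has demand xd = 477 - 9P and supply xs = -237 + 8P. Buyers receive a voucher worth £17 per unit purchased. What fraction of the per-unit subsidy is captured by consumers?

Pre-subsidy: 477 - 9P = -237 + 8P gives P* = 42, x* = 99.
With the rebate, buyers effectively pay Pb = Ps − 17, where Ps is the price sellers receive.
Demand in terms of Ps becomes xd = 477 − 9(Ps − 17) = 630 - 9Ps. Setting this equal to supply: 630 - 9Ps = -237 + 8Ps, so Ps = 51.
Buyers pay Pb = 51 − 17 = 34; x' = -237 + 8·51 = 171.
Buyers' price falls by P* − Pb = 42 − 34 = 8; sellers' price rises by Ps − P* = 51 − 42 = 9.
So consumers capture 8/17 = 8/17 of each unit of subsidy.

Consumer share = 8/17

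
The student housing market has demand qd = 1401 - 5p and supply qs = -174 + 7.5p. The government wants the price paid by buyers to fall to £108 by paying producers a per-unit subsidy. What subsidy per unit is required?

At a buyer price of 108, quantity demanded is 1401 − 5·108 = 861.
Sellers supply 861 only when they receive ps with -174 + 7.5·ps = 861, i.e. ps = 138.
s = ps − pb = 138 − 108 = 30.

Required subsidy s = £30 per unit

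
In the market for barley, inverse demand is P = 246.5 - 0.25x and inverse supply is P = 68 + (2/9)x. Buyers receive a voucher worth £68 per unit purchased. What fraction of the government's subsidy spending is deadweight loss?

Pre-subsidy: 246.5 - 0.25x = 68 + (2/9)x gives x* = 378 and P* = 152.
With the rebate, buyers effectively pay Pb = Ps − 68, where Ps is the price sellers receive.
On the curves, Pb = 246.5 - 0.25x and Ps = 68 + (2/9)x; the wedge Ps − Pb = 68 gives 68 + (2/9)x − (246.5 - 0.25x) = 68, so x' = 522.
Then Pb = 246.5 − 0.25·522 = 116 and Ps = 68 + (2/9)·522 = 184.
ΔCS = ½(378 + 522)(152 − 116) = 16200; ΔPS = ½(378 + 522)(184 − 152) = 14400.
Government spending = 68 × 522 = 35496.
DWL = ½ × 68 × (522 − 378) = 4896; fraction = 4896 / 35496 = 4/29.

DWL / government spending = 4/29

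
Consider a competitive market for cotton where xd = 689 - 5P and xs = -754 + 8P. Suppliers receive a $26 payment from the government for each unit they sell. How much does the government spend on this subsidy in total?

Government cost = $5564

Pre-subsidy: 689 - 5P = -754 + 8P gives P* = 111, x* = 134.
With the subsidy, sellers receive Ps = Pb + 26 for each unit, where Pb is the price buyers pay.
Supply in terms of Pb becomes xs = -754 + 8(Pb + 26) = -546 + 8Pb. Setting this equal to demand: 689 - 5Pb = -546 + 8Pb, so Pb = 95.
Sellers receive Ps = 95 + 26 = 121; x' = 689 − 5·95 = 214.
Government outlay = subsidy × quantity = 26 × 214 = 5564.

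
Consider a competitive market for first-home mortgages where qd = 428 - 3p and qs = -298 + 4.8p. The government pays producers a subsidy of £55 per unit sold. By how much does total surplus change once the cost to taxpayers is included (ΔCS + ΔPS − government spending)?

Net change in total surplus = -36300/13

Pre-subsidy: 428 - 3p = -298 + 4.8p gives p* = 1210/13, q* = 1934/13.
With the subsidy, sellers receive ps = pb + 55 for each unit, where pb is the price buyers pay.
Supply in terms of pb becomes qs = -298 + 4.8(pb + 55) = -34 + 4.8pb. Setting this equal to demand: 428 - 3pb = -34 + 4.8pb, so pb = 770/13.
Sellers receive ps = 770/13 + 55 = 1485/13; q' = 428 − 3·(770/13) = 3254/13.
ΔCS = ½(1934/13 + 3254/13)(1210/13 − 770/13) = 1141360/169; ΔPS = ½(1934/13 + 3254/13)(1485/13 − 1210/13) = 713350/169.
Government spending = 55 × 3254/13 = 178970/13.
Net change = 1141360/169 + 713350/169 − 178970/13 = -36300/13. The loss equals the DWL triangle ½·55·1320/13.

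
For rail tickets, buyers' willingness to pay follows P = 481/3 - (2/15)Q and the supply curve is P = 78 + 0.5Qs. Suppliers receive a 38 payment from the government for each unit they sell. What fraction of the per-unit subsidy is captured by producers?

Pre-subsidy: 481/3 - (2/15)Q = 78 + 0.5Q gives Q* = 130 and P* = 143.
With the subsidy, sellers receive Ps = Pb + 38 for each unit, where Pb is the price buyers pay.
On the curves, Pb = 481/3 - (2/15)Q and Ps = 78 + 0.5Q; the wedge Ps − Pb = 38 gives 78 + 0.5Q − (481/3 - (2/15)Q) = 38, so Q' = 190.
Then Pb = 481/3 − (2/15)·190 = 135 and Ps = 78 + 0.5·190 = 173.
Buyers' price falls by P* − Pb = 143 − 135 = 8; sellers' price rises by Ps − P* = 173 − 143 = 30.
So producers capture 30/38 = 15/19 of each unit of subsidy.

Producer share = 15/19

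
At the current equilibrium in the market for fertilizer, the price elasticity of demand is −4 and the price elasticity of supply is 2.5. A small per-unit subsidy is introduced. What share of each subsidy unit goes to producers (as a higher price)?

Producer share = 8/13

For a small subsidy around the equilibrium, the benefit split depends on the relative slopes, which at a point are proportional to the elasticities.
Buyer share = εs/(εs + |εd|) = 2.5/(2.5 + 4) = 5/13; seller share = |εd|/(εs + |εd|) = 8/13.
So producers capture 8/13 of the subsidy.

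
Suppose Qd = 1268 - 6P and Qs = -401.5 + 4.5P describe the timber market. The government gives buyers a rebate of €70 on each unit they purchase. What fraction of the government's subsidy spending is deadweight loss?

DWL / government spending = 45/247

Pre-subsidy: 1268 - 6P = -401.5 + 4.5P gives P* = 159, Q* = 314.
With the rebate, buyers effectively pay Pb = Ps − 70, where Ps is the price sellers receive.
Demand in terms of Ps becomes Qd = 1268 − 6(Ps − 70) = 1688 - 6Ps. Setting this equal to supply: 1688 - 6Ps = -401.5 + 4.5Ps, so Ps = 199.
Buyers pay Pb = 199 − 70 = 129; Q' = -401.5 + 4.5·199 = 494.
ΔCS = ½(314 + 494)(159 − 129) = 12120; ΔPS = ½(314 + 494)(199 − 159) = 16160.
Government spending = 70 × 494 = 34580.
DWL = ½ × 70 × (494 − 314) = 6300; fraction = 6300 / 34580 = 45/247.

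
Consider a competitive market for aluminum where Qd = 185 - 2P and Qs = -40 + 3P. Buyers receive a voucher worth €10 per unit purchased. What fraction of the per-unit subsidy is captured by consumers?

Consumer share = 0.6

Pre-subsidy: 185 - 2P = -40 + 3P gives P* = 45, Q* = 95.
With the rebate, buyers effectively pay Pb = Ps − 10, where Ps is the price sellers receive.
Demand in terms of Ps becomes Qd = 185 − 2(Ps − 10) = 205 - 2Ps. Setting this equal to supply: 205 - 2Ps = -40 + 3Ps, so Ps = 49.
Buyers pay Pb = 49 − 10 = 39; Q' = -40 + 3·49 = 107.
Buyers' price falls by P* − Pb = 45 − 39 = 6; sellers' price rises by Ps − P* = 49 − 45 = 4.
So consumers capture 6/10 = 0.6 of each unit of subsidy.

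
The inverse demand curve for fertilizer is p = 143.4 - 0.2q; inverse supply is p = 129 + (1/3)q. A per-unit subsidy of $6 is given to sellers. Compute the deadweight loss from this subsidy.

Pre-subsidy: 143.4 - 0.2q = 129 + (1/3)q gives q* = 27 and p* = 138.
With the subsidy, sellers receive ps = pb + 6 for each unit, where pb is the price buyers pay.
On the curves, pb = 143.4 - 0.2q and ps = 129 + (1/3)q; the wedge ps − pb = 6 gives 129 + (1/3)q − (143.4 - 0.2q) = 6, so q' = 38.25.
Then pb = 143.4 − 0.2·38.25 = 135.75 and ps = 129 + (1/3)·38.25 = 141.75.
The subsidy expands output by 38.25 − 27 = 11.25 past the efficient level; on those units the gap between marginal cost and willingness to pay runs from 0 up to 6.
DWL = ½ × 6 × 11.25 = 33.75.

Deadweight loss = $33.75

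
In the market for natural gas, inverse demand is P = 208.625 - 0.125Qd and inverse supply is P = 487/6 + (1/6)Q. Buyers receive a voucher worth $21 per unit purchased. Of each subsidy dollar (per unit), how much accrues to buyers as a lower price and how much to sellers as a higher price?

Buyers gain $9 per unit; sellers gain $12 per unit

Pre-subsidy: 208.625 - 0.125Q = 487/6 + (1/6)Q gives Q* = 437 and P* = 154.
With the rebate, buyers effectively pay Pb = Ps − 21, where Ps is the price sellers receive.
On the curves, Pb = 208.625 - 0.125Q and Ps = 487/6 + (1/6)Q; the wedge Ps − Pb = 21 gives 487/6 + (1/6)Q − (208.625 - 0.125Q) = 21, so Q' = 509.
Then Pb = 208.625 − 0.125·509 = 145 and Ps = 487/6 + (1/6)·509 = 166.
Buyers' price falls by P* − Pb = 154 − 145 = 9; sellers' price rises by Ps − P* = 166 − 154 = 12.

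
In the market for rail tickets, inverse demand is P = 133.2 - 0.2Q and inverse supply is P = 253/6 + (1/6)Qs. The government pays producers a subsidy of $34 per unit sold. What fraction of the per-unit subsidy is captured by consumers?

Pre-subsidy: 133.2 - 0.2Q = 253/6 + (1/6)Q gives Q* = 2731/11 and P* = 919/11.
With the subsidy, sellers receive Ps = Pb + 34 for each unit, where Pb is the price buyers pay.
On the curves, Pb = 133.2 - 0.2Q and Ps = 253/6 + (1/6)Q; the wedge Ps − Pb = 34 gives 253/6 + (1/6)Q − (133.2 - 0.2Q) = 34, so Q' = 341.
Then Pb = 133.2 − 0.2·341 = 65 and Ps = 253/6 + (1/6)·341 = 99.
Buyers' price falls by P* − Pb = 919/11 − 65 = 204/11; sellers' price rises by Ps − P* = 99 − 919/11 = 170/11.
So consumers capture (204/11)/34 = 6/11 of each unit of subsidy.

Consumer share = 6/11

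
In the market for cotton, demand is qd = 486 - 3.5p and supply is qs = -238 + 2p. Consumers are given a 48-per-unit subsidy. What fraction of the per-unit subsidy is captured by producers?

Producer share = 7/11

Pre-subsidy: 486 - 3.5p = -238 + 2p gives p* = 1448/11, q* = 278/11.
With the rebate, buyers effectively pay pb = ps − 48, where ps is the price sellers receive.
Demand in terms of ps becomes qd = 486 − 3.5(ps − 48) = 654 - 3.5ps. Setting this equal to supply: 654 - 3.5ps = -238 + 2ps, so ps = 1784/11.
Buyers pay pb = 1784/11 − 48 = 1256/11; q' = -238 + 2·(1784/11) = 950/11.
Buyers' price falls by p* − pb = 1448/11 − 1256/11 = 192/11; sellers' price rises by ps − p* = 1784/11 − 1448/11 = 336/11.
So producers capture (336/11)/48 = 7/11 of each unit of subsidy.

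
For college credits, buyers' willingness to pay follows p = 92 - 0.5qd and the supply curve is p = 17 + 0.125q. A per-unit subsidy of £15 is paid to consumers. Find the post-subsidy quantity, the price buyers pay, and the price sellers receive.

Pre-subsidy: 92 - 0.5q = 17 + 0.125q gives q* = 120 and p* = 32.
With the rebate, buyers effectively pay pb = ps − 15, where ps is the price sellers receive.
On the curves, pb = 92 - 0.5q and ps = 17 + 0.125q; the wedge ps − pb = 15 gives 17 + 0.125q − (92 - 0.5q) = 15, so q' = 144.
Then pb = 92 − 0.5·144 = 20 and ps = 17 + 0.125·144 = 35.

q' = 144; buyers pay £20; sellers receive £35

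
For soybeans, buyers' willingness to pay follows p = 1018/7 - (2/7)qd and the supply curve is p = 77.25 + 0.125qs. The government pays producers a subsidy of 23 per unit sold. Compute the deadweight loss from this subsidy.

Deadweight loss = 644

Pre-subsidy: 1018/7 - (2/7)q = 77.25 + 0.125q gives q* = 166 and p* = 98.
With the subsidy, sellers receive ps = pb + 23 for each unit, where pb is the price buyers pay.
On the curves, pb = 1018/7 - (2/7)q and ps = 77.25 + 0.125q; the wedge ps − pb = 23 gives 77.25 + 0.125q − (1018/7 - (2/7)q) = 23, so q' = 222.
Then pb = 1018/7 − (2/7)·222 = 82 and ps = 77.25 + 0.125·222 = 105.
The subsidy expands output by 222 − 166 = 56 past the efficient level; on those units the gap between marginal cost and willingness to pay runs from 0 up to 23.
DWL = ½ × 23 × 56 = 644.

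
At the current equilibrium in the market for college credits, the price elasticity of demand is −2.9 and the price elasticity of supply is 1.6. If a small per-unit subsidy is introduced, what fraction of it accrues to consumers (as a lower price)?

For a small subsidy around the equilibrium, the benefit split depends on the relative slopes, which at a point are proportional to the elasticities.
Buyer share = εs/(εs + |εd|) = 1.6/(1.6 + 2.9) = 16/45; seller share = |εd|/(εs + |εd|) = 29/45.

Consumer share = 16/45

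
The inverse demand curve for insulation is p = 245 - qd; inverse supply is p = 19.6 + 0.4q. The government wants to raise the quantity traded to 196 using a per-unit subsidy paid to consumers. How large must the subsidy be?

At q = 196, from the demand curve buyers pay pb = 245 − 1·196 = 49; from the supply curve sellers need ps = 19.6 + 0.4·196 = 98.
The subsidy must fill the gap: s = ps − pb = 98 − 49 = 49.

Required subsidy s = 49 per unit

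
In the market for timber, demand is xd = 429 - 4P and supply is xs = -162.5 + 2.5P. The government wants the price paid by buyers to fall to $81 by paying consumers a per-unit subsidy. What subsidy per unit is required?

Required subsidy s = $26 per unit

At a buyer price of 81, quantity demanded is 429 − 4·81 = 105.
Sellers supply 105 only when they receive Ps with -162.5 + 2.5·Ps = 105, i.e. Ps = 107.
s = Ps − Pb = 107 − 81 = 26.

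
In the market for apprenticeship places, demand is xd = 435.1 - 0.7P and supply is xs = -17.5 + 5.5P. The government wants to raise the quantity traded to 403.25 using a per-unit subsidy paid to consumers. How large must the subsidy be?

Required subsidy s = 31 per unit

At x = 403.25, invert demand for the buyer price: Pb = (435.1 − 403.25)/0.7 = 45.5; invert supply for the seller price: Ps = (403.25 − (-17.5))/5.5 = 76.5.
The subsidy must fill the gap: s = Ps − Pb = 76.5 − 45.5 = 31.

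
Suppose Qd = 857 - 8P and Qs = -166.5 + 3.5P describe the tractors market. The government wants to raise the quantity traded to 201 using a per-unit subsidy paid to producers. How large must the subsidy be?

Required subsidy s = 23 per unit

At Q = 201, invert demand for the buyer price: Pb = (857 − 201)/8 = 82; invert supply for the seller price: Ps = (201 − (-166.5))/3.5 = 105.
The subsidy must fill the gap: s = Ps − Pb = 105 − 82 = 23.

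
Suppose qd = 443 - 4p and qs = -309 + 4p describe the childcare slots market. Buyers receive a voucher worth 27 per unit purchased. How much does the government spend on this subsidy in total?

Government cost = 3267

Pre-subsidy: 443 - 4p = -309 + 4p gives p* = 94, q* = 67.
With the rebate, buyers effectively pay pb = ps − 27, where ps is the price sellers receive.
Demand in terms of ps becomes qd = 443 − 4(ps − 27) = 551 - 4ps. Setting this equal to supply: 551 - 4ps = -309 + 4ps, so ps = 107.5.
Buyers pay pb = 107.5 − 27 = 80.5; q' = -309 + 4·107.5 = 121.
Government outlay = subsidy × quantity = 27 × 121 = 3267.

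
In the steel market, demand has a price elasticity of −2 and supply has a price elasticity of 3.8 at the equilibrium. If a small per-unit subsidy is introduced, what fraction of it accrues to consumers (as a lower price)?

For a small subsidy around the equilibrium, the benefit split depends on the relative slopes, which at a point are proportional to the elasticities.
Buyer share = εs/(εs + |εd|) = 3.8/(3.8 + 2) = 19/29; seller share = |εd|/(εs + |εd|) = 10/29.

Consumer share = 19/29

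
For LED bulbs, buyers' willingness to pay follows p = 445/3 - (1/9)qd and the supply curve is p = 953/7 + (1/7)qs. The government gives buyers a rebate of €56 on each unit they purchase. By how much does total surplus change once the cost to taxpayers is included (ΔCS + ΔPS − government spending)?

Net change in total surplus = -€6174

Pre-subsidy: 445/3 - (1/9)q = 953/7 + (1/7)q gives q* = 48 and p* = 143.
With the rebate, buyers effectively pay pb = ps − 56, where ps is the price sellers receive.
On the curves, pb = 445/3 - (1/9)q and ps = 953/7 + (1/7)q; the wedge ps − pb = 56 gives 953/7 + (1/7)q − (445/3 - (1/9)q) = 56, so q' = 268.5.
Then pb = 445/3 − (1/9)·268.5 = 118.5 and ps = 953/7 + (1/7)·268.5 = 174.5.
ΔCS = ½(48 + 268.5)(143 − 118.5) = 3877.125; ΔPS = ½(48 + 268.5)(174.5 − 143) = 4984.875.
Government spending = 56 × 268.5 = 15036.
Net change = 3877.125 + 4984.875 − 15036 = -6174. The loss equals the DWL triangle ½·56·220.5.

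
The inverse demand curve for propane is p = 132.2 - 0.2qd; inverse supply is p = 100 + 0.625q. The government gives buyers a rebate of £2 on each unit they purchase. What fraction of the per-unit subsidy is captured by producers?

Producer share = 25/33

Pre-subsidy: 132.2 - 0.2q = 100 + 0.625q gives q* = 1288/33 and p* = 4105/33.
With the rebate, buyers effectively pay pb = ps − 2, where ps is the price sellers receive.
On the curves, pb = 132.2 - 0.2q and ps = 100 + 0.625q; the wedge ps − pb = 2 gives 100 + 0.625q − (132.2 - 0.2q) = 2, so q' = 456/11.
Then pb = 132.2 − 0.2·(456/11) = 1363/11 and ps = 100 + 0.625·(456/11) = 1385/11.
Buyers' price falls by p* − pb = 4105/33 − 1363/11 = 16/33; sellers' price rises by ps − p* = 1385/11 − 4105/33 = 50/33.
So producers capture (50/33)/2 = 25/33 of each unit of subsidy.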